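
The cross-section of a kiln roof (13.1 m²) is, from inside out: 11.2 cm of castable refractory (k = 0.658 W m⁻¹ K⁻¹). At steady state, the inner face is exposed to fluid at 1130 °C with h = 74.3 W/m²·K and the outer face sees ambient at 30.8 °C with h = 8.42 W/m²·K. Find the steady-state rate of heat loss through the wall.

Q = 47600 W

Resistance network (inner→outer):
  R_conv,in = 1/(hA) = 1/(74.3·13.1) = 0.001027 K/W
  R_castable refractory = L/(kA) = 0.112/(0.658·13.1) = 0.01299 K/W
  R_conv,out = 1/(hA) = 1/(8.42·13.1) = 0.009066 K/W
ΣR = 0.001027 + 0.01299 + 0.009066 = 0.02308 K/W
Q = ΔT/ΣR = (1130 °C − 30.8 °C)/0.02308 = 47600 W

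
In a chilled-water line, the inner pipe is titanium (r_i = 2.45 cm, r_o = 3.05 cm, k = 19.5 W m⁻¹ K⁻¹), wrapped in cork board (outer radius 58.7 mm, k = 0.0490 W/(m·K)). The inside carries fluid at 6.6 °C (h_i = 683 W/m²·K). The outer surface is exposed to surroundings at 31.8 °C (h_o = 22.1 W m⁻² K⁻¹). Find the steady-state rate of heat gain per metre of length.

Q' = 11.1 W/m

Treat each layer as a resistance in series:
  R'_conv,in = 1/(2πr h) = 1/(2π·0.0245·683) = 0.009511 m·K/W
  R'_titanium = ln(0.0305/0.0245)/(2πk) = 0.2191/(2π·19.5) = 0.001788 m·K/W
  R'_cork board = ln(0.0587/0.0305)/(2πk) = 0.6547/(2π·0.0490) = 2.127 m·K/W
  R'_conv,out = 1/(2πr h) = 1/(2π·0.0587·22.1) = 0.1227 m·K/W
ΣR = 0.009511 + 0.001788 + 2.127 + 0.1227 = 2.261 m·K/W
Q' = ΔT/ΣR = (6.6 °C − 31.8 °C)/2.261 = -11.1 W/m
(Negative Q' ⇒ heat flows inward; heat gain = 11.1 W/m.)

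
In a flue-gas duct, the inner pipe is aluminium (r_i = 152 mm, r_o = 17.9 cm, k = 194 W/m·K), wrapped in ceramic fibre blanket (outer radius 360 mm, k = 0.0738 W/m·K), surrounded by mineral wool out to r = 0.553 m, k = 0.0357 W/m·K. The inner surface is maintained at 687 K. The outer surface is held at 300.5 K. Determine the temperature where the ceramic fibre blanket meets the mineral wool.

T = 517 K

Series thermal resistances, inner to outer:
  R'_aluminium = ln(0.179/0.152)/(2πk) = 0.1635/(2π·194) = 1.341×10^-4 m·K/W
  R'_ceramic fibre blanket = ln(0.360/0.179)/(2πk) = 0.6987/(2π·0.0738) = 1.507 m·K/W
  R'_mineral wool = ln(0.553/0.360)/(2πk) = 0.4293/(2π·0.0357) = 1.914 m·K/W
ΣR = 1.341×10^-4 + 1.507 + 1.914 = 3.421 m·K/W
Q' = ΔT/ΣR = (687 K − 300.5 K)/3.421 = 113.0 W/m
From the inner boundary to the ceramic fibre blanket/mineral wool interface, ΣR_partial = 1.507 m·K/W.
T_interface = T_in − Q'·ΣR_partial = 687 K − (113.0)(1.507) = 517 K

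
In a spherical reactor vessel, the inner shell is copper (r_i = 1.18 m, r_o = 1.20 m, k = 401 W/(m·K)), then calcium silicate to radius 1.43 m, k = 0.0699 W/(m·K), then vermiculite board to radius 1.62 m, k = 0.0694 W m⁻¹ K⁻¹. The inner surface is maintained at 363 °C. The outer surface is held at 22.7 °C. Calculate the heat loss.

Resistance network (inner→outer):
  R_copper = (1/1.18 − 1/1.20)/(4πk) = 0.01412/(4π·401) = 2.803×10^-6 K/W
  R_calcium silicate = (1/1.20 − 1/1.43)/(4πk) = 0.1340/(4π·0.0699) = 0.1526 K/W
  R_vermiculite board = (1/1.43 − 1/1.62)/(4πk) = 0.08202/(4π·0.0694) = 0.09404 K/W
ΣR = 2.803×10^-6 + 0.1526 + 0.09404 = 0.2466 K/W
Q = ΔT/ΣR = (363 °C − 22.7 °C)/0.2466 = 1380 W

Q = 1380 W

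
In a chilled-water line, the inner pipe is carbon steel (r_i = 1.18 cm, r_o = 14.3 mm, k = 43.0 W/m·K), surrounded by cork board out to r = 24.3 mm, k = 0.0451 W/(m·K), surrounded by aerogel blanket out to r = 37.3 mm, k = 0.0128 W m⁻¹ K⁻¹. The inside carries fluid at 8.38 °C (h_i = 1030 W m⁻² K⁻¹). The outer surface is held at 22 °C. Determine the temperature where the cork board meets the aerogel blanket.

T = 11.9 °C

Treat each layer as a resistance in series:
  R'_conv,in = 1/(2πr h) = 1/(2π·0.0118·1030) = 0.01309 m·K/W
  R'_carbon steel = ln(0.0143/0.0118)/(2πk) = 0.1922/(2π·43.0) = 7.112×10^-4 m·K/W
  R'_cork board = ln(0.0243/0.0143)/(2πk) = 0.5302/(2π·0.0451) = 1.871 m·K/W
  R'_aerogel blanket = ln(0.0373/0.0243)/(2πk) = 0.4285/(2π·0.0128) = 5.328 m·K/W
ΣR = 0.01309 + 7.112×10^-4 + 1.871 + 5.328 = 7.213 m·K/W
Q' = ΔT/ΣR = (8.38 °C − 22 °C)/7.213 = -1.888 W/m
From the inner boundary to the cork board/aerogel blanket interface, ΣR_partial = 1.885 m·K/W.
T_interface = T_in − Q'·ΣR_partial = 8.38 °C − (-1.888)(1.885) = 11.9 °C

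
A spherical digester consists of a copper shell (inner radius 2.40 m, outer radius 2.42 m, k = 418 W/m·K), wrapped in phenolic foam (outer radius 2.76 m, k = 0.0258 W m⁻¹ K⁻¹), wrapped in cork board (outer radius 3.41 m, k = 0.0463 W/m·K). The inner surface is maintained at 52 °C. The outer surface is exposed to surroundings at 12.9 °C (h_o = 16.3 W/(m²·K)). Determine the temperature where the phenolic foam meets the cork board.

T = 29.8 °C

Series thermal resistances, inner to outer:
  R_copper = (1/2.40 − 1/2.42)/(4πk) = 0.003444/(4π·418) = 6.556×10^-7 K/W
  R_phenolic foam = (1/2.42 − 1/2.76)/(4πk) = 0.05090/(4π·0.0258) = 0.1570 K/W
  R_cork board = (1/2.76 − 1/3.41)/(4πk) = 0.06906/(4π·0.0463) = 0.1187 K/W
  R_conv,out = 1/(4πr²h) = 1/(4π·3.41²·16.3) = 4.198×10^-4 K/W
ΣR = 6.556×10^-7 + 0.1570 + 0.1187 + 4.198×10^-4 = 0.2761 K/W
Q = ΔT/ΣR = (52 °C − 12.9 °C)/0.2761 = 141.6 W
From the inner boundary to the phenolic foam/cork board interface, ΣR_partial = 0.1570 K/W.
T_interface = T_in − Q·ΣR_partial = 52 °C − (141.6)(0.1570) = 29.8 °C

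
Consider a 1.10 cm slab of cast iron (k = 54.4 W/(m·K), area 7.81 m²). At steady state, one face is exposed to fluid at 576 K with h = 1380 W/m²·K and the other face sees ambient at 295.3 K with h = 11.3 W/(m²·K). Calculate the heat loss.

Q = 24.5 kW

Series thermal resistances, inner to outer:
  R_conv,in = 1/(hA) = 1/(1380·7.81) = 9.278×10^-5 K/W
  R_cast iron = L/(kA) = 0.0110/(54.4·7.81) = 2.589×10^-5 K/W
  R_conv,out = 1/(hA) = 1/(11.3·7.81) = 0.01133 K/W
ΣR = 9.278×10^-5 + 2.589×10^-5 + 0.01133 = 0.01145 K/W
Q = ΔT/ΣR = (576 K − 295.3 K)/0.01145 = 24500 W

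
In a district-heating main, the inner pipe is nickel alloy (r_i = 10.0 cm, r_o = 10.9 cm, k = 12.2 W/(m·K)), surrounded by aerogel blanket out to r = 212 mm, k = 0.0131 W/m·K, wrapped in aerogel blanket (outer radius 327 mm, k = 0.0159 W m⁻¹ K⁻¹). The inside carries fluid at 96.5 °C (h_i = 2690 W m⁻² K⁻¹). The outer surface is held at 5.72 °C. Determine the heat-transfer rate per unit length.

Series thermal resistances, inner to outer:
  R'_conv,in = 1/(2πr h) = 1/(2π·0.100·2690) = 5.917×10^-4 m·K/W
  R'_nickel alloy = ln(0.109/0.100)/(2πk) = 0.08618/(2π·12.2) = 0.001124 m·K/W
  R'_aerogel blanket = ln(0.212/0.109)/(2πk) = 0.6652/(2π·0.0131) = 8.082 m·K/W
  R'_aerogel blanket = ln(0.327/0.212)/(2πk) = 0.4334/(2π·0.0159) = 4.338 m·K/W
ΣR = 5.917×10^-4 + 0.001124 + 8.082 + 4.338 = 12.42 m·K/W
Q' = ΔT/ΣR = (96.5 °C − 5.72 °C)/12.42 = 7.31 W/m

Q' = 7.31 W/m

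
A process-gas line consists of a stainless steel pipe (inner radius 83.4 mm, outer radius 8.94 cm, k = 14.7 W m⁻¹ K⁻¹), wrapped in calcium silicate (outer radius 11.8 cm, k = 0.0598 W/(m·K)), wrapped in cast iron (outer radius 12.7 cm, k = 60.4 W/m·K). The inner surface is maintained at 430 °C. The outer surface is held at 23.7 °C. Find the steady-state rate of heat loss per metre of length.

Q' = 549 W/m

Treat each layer as a resistance in series:
  R'_stainless steel = ln(0.0894/0.0834)/(2πk) = 0.06947/(2π·14.7) = 7.522×10^-4 m·K/W
  R'_calcium silicate = ln(0.118/0.0894)/(2πk) = 0.2776/(2π·0.0598) = 0.7387 m·K/W
  R'_cast iron = ln(0.127/0.118)/(2πk) = 0.07350/(2π·60.4) = 1.937×10^-4 m·K/W
ΣR = 7.522×10^-4 + 0.7387 + 1.937×10^-4 = 0.7396 m·K/W
Q' = ΔT/ΣR = (430 °C − 23.7 °C)/0.7396 = 549 W/m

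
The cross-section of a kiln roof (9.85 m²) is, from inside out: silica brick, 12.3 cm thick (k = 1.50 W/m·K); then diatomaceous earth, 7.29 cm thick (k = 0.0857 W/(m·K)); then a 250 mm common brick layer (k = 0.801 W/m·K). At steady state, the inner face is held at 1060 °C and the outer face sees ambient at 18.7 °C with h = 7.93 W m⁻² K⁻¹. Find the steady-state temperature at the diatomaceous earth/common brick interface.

T = 352 °C

Series thermal resistances, inner to outer:
  R_silica brick = L/(kA) = 0.123/(1.50·9.85) = 0.008325 K/W
  R_diatomaceous earth = L/(kA) = 0.0729/(0.0857·9.85) = 0.08636 K/W
  R_common brick = L/(kA) = 0.250/(0.801·9.85) = 0.03169 K/W
  R_conv,out = 1/(hA) = 1/(7.93·9.85) = 0.01280 K/W
ΣR = 0.008325 + 0.08636 + 0.03169 + 0.01280 = 0.1392 K/W
Q = ΔT/ΣR = (1060 °C − 18.7 °C)/0.1392 = 7481 W
From the inner boundary to the diatomaceous earth/common brick interface, ΣR_partial = 0.09469 K/W.
T_interface = T_in − Q·ΣR_partial = 1060 °C − (7481)(0.09469) = 352 °C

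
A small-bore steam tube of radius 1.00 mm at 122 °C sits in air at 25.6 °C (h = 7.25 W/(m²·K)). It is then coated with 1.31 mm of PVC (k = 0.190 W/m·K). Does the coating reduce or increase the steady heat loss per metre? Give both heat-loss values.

increases: 4.39 → 9.45 W/m

Critical radius for a cylinder: r_cr = k/h = 0.0262 m = 2.62 cm.
Outer radius after coating: r₂ = 0.00100 + 0.00131 = 0.00231 m.
Since r₁ < r_cr and r₂ ≤ r_cr, the coating moves toward the maximum at r_cr — heat loss rises.
Bare: R = 1/(2πr₁h) = 21.95 m·K/W; Q = 96.4/21.95 = 4.39 W/m.
Coated: R = R_cond + R_conv = 10.20 m·K/W; Q = 96.4/10.20 = 9.45 W/m.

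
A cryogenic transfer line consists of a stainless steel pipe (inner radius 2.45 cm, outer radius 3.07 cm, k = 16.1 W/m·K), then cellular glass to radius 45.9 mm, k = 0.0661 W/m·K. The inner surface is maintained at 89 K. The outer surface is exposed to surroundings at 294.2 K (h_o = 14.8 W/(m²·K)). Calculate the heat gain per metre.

Resistance network (inner→outer):
  R'_stainless steel = ln(0.0307/0.0245)/(2πk) = 0.2256/(2π·16.1) = 0.002230 m·K/W
  R'_cellular glass = ln(0.0459/0.0307)/(2πk) = 0.4022/(2π·0.0661) = 0.9684 m·K/W
  R'_conv,out = 1/(2πr h) = 1/(2π·0.0459·14.8) = 0.2343 m·K/W
ΣR = 0.002230 + 0.9684 + 0.2343 = 1.205 m·K/W
Q' = ΔT/ΣR = (89 K − 294.2 K)/1.205 = -170 W/m
(Negative Q' ⇒ heat flows inward; heat gain = 170 W/m.)

Q' = 170 W/m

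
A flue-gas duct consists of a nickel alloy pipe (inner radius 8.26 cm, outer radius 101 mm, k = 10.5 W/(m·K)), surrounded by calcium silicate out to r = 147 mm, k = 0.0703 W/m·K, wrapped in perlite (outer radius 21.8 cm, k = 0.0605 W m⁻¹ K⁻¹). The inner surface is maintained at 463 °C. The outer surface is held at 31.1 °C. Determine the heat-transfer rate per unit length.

Q' = 229 W/m

Series thermal resistances, inner to outer:
  R'_nickel alloy = ln(0.101/0.0826)/(2πk) = 0.2011/(2π·10.5) = 0.003048 m·K/W
  R'_calcium silicate = ln(0.147/0.101)/(2πk) = 0.3753/(2π·0.0703) = 0.8497 m·K/W
  R'_perlite = ln(0.218/0.147)/(2πk) = 0.3941/(2π·0.0605) = 1.037 m·K/W
ΣR = 0.003048 + 0.8497 + 1.037 = 1.890 m·K/W
Q' = ΔT/ΣR = (463 °C − 31.1 °C)/1.890 = 229 W/m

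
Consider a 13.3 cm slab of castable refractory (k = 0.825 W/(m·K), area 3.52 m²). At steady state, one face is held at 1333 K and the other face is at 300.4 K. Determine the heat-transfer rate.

Q = 22.5 kW

Q = kA·ΔT/L = 0.825 × 3.52 × |1333 K − 300.4 K| / 0.133 = 22500 W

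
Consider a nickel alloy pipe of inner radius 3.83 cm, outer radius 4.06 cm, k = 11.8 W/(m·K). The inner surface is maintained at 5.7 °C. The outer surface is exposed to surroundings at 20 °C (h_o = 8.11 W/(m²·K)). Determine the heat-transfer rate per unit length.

Treat each layer as a resistance in series:
  R'_nickel alloy = ln(0.0406/0.0383)/(2πk) = 0.05832/(2π·11.8) = 7.866×10^-4 m·K/W
  R'_conv,out = 1/(2πr h) = 1/(2π·0.0406·8.11) = 0.4834 m·K/W
ΣR = 7.866×10^-4 + 0.4834 = 0.4842 m·K/W
Q' = ΔT/ΣR = (5.7 °C − 20 °C)/0.4842 = -29.5 W/m
(Negative Q' ⇒ heat flows inward; heat gain = 29.5 W/m.)

Q' = 29.5 W/m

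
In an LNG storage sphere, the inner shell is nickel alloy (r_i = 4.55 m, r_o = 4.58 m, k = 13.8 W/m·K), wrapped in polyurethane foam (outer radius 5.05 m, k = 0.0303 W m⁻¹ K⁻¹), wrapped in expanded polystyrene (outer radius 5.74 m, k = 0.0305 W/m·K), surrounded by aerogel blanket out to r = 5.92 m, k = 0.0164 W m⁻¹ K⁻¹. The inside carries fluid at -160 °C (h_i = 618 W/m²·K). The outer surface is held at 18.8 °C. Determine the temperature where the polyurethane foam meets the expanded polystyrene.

Treat each layer as a resistance in series:
  R_conv,in = 1/(4πr²h) = 1/(4π·4.55²·618) = 6.220×10^-6 K/W
  R_nickel alloy = (1/4.55 − 1/4.58)/(4πk) = 0.001440/(4π·13.8) = 8.301×10^-6 K/W
  R_polyurethane foam = (1/4.58 − 1/5.05)/(4πk) = 0.02032/(4π·0.0303) = 0.05337 K/W
  R_expanded polystyrene = (1/5.05 − 1/5.74)/(4πk) = 0.02380/(4π·0.0305) = 0.06211 K/W
  R_aerogel blanket = (1/5.74 − 1/5.92)/(4πk) = 0.005297/(4π·0.0164) = 0.02570 K/W
ΣR = 6.220×10^-6 + 8.301×10^-6 + 0.05337 + 0.06211 + 0.02570 = 0.1412 K/W
Q = ΔT/ΣR = (-160 °C − 18.8 °C)/0.1412 = -1266 W
From the inner boundary to the polyurethane foam/expanded polystyrene interface, ΣR_partial = 0.05338 K/W.
T_interface = T_in − Q·ΣR_partial = -160 °C − (-1266)(0.05338) = -92.4 °C

T = -92.4 °C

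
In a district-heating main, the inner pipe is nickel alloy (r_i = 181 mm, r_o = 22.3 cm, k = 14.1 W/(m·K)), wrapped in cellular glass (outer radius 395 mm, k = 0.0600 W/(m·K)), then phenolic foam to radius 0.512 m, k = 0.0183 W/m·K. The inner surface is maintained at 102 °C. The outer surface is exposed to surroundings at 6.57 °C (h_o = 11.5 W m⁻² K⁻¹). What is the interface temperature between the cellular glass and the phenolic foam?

T = 63.9 °C

Resistance network (inner→outer):
  R'_nickel alloy = ln(0.223/0.181)/(2πk) = 0.2087/(2π·14.1) = 0.002355 m·K/W
  R'_cellular glass = ln(0.395/0.223)/(2πk) = 0.5717/(2π·0.0600) = 1.517 m·K/W
  R'_phenolic foam = ln(0.512/0.395)/(2πk) = 0.2594/(2π·0.0183) = 2.256 m·K/W
  R'_conv,out = 1/(2πr h) = 1/(2π·0.512·11.5) = 0.02703 m·K/W
ΣR = 0.002355 + 1.517 + 2.256 + 0.02703 = 3.802 m·K/W
Q' = ΔT/ΣR = (102 °C − 6.57 °C)/3.802 = 25.10 W/m
From the inner boundary to the cellular glass/phenolic foam interface, ΣR_partial = 1.519 m·K/W.
T_interface = T_in − Q'·ΣR_partial = 102 °C − (25.10)(1.519) = 63.9 °C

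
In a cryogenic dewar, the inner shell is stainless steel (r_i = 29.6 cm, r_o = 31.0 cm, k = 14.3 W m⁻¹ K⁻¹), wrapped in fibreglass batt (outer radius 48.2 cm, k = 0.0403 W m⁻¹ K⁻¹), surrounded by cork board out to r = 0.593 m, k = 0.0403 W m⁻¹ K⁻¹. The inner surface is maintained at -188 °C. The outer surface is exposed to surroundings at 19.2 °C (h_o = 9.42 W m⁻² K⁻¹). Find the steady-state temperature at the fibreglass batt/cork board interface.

T = -34.3 °C

Treat each layer as a resistance in series:
  R_stainless steel = (1/0.296 − 1/0.310)/(4πk) = 0.1526/(4π·14.3) = 8.490×10^-4 K/W
  R_fibreglass batt = (1/0.310 − 1/0.482)/(4πk) = 1.151/(4π·0.0403) = 2.273 K/W
  R_cork board = (1/0.482 − 1/0.593)/(4πk) = 0.3883/(4π·0.0403) = 0.7668 K/W
  R_conv,out = 1/(4πr²h) = 1/(4π·0.593²·9.42) = 0.02402 K/W
ΣR = 8.490×10^-4 + 2.273 + 0.7668 + 0.02402 = 3.065 K/W
Q = ΔT/ΣR = (-188 °C − 19.2 °C)/3.065 = -67.60 W
From the inner boundary to the fibreglass batt/cork board interface, ΣR_partial = 2.274 K/W.
T_interface = T_in − Q·ΣR_partial = -188 °C − (-67.60)(2.274) = -34.3 °C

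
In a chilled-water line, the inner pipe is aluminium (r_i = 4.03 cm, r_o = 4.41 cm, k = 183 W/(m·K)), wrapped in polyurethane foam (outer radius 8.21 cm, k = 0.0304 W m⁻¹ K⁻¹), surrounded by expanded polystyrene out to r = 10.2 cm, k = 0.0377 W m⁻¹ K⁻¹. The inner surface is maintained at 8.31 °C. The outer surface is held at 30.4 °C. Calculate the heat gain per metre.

Treat each layer as a resistance in series:
  R'_aluminium = ln(0.0441/0.0403)/(2πk) = 0.09011/(2π·183) = 7.837×10^-5 m·K/W
  R'_polyurethane foam = ln(0.0821/0.0441)/(2πk) = 0.6215/(2π·0.0304) = 3.254 m·K/W
  R'_expanded polystyrene = ln(0.102/0.0821)/(2πk) = 0.2170/(2π·0.0377) = 0.9162 m·K/W
ΣR = 7.837×10^-5 + 3.254 + 0.9162 = 4.170 m·K/W
Q' = ΔT/ΣR = (8.31 °C − 30.4 °C)/4.170 = -5.30 W/m
(Negative Q' ⇒ heat flows inward; heat gain = 5.30 W/m.)

Q' = 5.30 W/m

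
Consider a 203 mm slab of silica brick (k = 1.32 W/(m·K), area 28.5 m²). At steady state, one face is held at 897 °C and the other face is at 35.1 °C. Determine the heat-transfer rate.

Q = kA·ΔT/L = 1.32 × 28.5 × |897 °C − 35.1 °C| / 0.203 = 1.60×10^5 W

Q = 1.60×10^5 W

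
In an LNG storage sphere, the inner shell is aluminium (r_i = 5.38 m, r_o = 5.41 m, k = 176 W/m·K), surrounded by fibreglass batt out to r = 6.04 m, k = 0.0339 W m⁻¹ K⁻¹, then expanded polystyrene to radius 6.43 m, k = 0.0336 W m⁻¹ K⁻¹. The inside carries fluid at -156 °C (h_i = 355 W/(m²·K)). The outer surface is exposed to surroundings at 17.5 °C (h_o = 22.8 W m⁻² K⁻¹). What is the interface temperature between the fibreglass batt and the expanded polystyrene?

Series thermal resistances, inner to outer:
  R_conv,in = 1/(4πr²h) = 1/(4π·5.38²·355) = 7.745×10^-6 K/W
  R_aluminium = (1/5.38 − 1/5.41)/(4πk) = 0.001031/(4π·176) = 4.660×10^-7 K/W
  R_fibreglass batt = (1/5.41 − 1/6.04)/(4πk) = 0.01928/(4π·0.0339) = 0.04526 K/W
  R_expanded polystyrene = (1/6.04 − 1/6.43)/(4πk) = 0.01004/(4π·0.0336) = 0.02378 K/W
  R_conv,out = 1/(4πr²h) = 1/(4π·6.43²·22.8) = 8.442×10^-5 K/W
ΣR = 7.745×10^-6 + 4.660×10^-7 + 0.04526 + 0.02378 + 8.442×10^-5 = 0.06913 K/W
Q = ΔT/ΣR = (-156 °C − 17.5 °C)/0.06913 = -2510 W
From the inner boundary to the fibreglass batt/expanded polystyrene interface, ΣR_partial = 0.04527 K/W.
T_interface = T_in − Q·ΣR_partial = -156 °C − (-2510)(0.04527) = -42.4 °C

T = -42.4 °C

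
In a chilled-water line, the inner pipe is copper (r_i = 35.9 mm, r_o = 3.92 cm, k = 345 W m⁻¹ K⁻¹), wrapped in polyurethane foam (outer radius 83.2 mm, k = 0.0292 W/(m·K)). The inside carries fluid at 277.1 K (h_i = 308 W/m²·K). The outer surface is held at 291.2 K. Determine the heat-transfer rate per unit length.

Q' = 3.43 W/m

Resistance network (inner→outer):
  R'_conv,in = 1/(2πr h) = 1/(2π·0.0359·308) = 0.01439 m·K/W
  R'_copper = ln(0.0392/0.0359)/(2πk) = 0.08794/(2π·345) = 4.057×10^-5 m·K/W
  R'_polyurethane foam = ln(0.0832/0.0392)/(2πk) = 0.7526/(2π·0.0292) = 4.102 m·K/W
ΣR = 0.01439 + 4.057×10^-5 + 4.102 = 4.116 m·K/W
Q' = ΔT/ΣR = (277.1 K − 291.2 K)/4.116 = -3.43 W/m
(Negative Q' ⇒ heat flows inward; heat gain = 3.43 W/m.)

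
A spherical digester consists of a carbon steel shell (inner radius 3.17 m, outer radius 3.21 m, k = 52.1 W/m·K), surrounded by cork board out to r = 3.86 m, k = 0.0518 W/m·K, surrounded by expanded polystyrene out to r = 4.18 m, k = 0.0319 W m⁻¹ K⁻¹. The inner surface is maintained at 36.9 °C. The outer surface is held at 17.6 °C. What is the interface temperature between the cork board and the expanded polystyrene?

Treat each layer as a resistance in series:
  R_carbon steel = (1/3.17 − 1/3.21)/(4πk) = 0.003931/(4π·52.1) = 6.004×10^-6 K/W
  R_cork board = (1/3.21 − 1/3.86)/(4πk) = 0.05246/(4π·0.0518) = 0.08059 K/W
  R_expanded polystyrene = (1/3.86 − 1/4.18)/(4πk) = 0.01983/(4π·0.0319) = 0.04948 K/W
ΣR = 6.004×10^-6 + 0.08059 + 0.04948 = 0.1301 K/W
Q = ΔT/ΣR = (36.9 °C − 17.6 °C)/0.1301 = 148.3 W
From the inner boundary to the cork board/expanded polystyrene interface, ΣR_partial = 0.08060 K/W.
T_interface = T_in − Q·ΣR_partial = 36.9 °C − (148.3)(0.08060) = 24.9 °C

T = 24.9 °C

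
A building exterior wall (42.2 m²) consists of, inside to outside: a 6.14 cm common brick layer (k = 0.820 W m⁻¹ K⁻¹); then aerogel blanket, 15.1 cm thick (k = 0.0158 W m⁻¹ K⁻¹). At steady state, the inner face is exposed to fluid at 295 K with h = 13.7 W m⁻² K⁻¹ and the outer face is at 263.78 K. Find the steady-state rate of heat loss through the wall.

Resistance network (inner→outer):
  R_conv,in = 1/(hA) = 1/(13.7·42.2) = 0.001730 K/W
  R_common brick = L/(kA) = 0.0614/(0.820·42.2) = 0.001774 K/W
  R_aerogel blanket = L/(kA) = 0.151/(0.0158·42.2) = 0.2265 K/W
ΣR = 0.001730 + 0.001774 + 0.2265 = 0.2300 K/W
Q = ΔT/ΣR = (295 K − 263.78 K)/0.2300 = 136 W

Q = 136 W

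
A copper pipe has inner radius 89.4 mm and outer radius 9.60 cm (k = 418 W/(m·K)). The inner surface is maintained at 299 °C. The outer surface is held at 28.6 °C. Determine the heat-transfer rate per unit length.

Q' = 9970 kW/m

Q' = 2πk·ΔT/ln(r₂/r₁) = 2π × 418 × 270.4 / ln(0.0960/0.0894) = 9.97×10^6 W/m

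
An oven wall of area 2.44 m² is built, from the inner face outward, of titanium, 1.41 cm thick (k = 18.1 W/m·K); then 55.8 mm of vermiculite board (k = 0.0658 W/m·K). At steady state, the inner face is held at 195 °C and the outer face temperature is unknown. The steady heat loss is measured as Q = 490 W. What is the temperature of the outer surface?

Sum the resistances:
  R_titanium = L/(kA) = 0.0141/(18.1·2.44) = 3.193×10^-4 K/W
  R_vermiculite board = L/(kA) = 0.0558/(0.0658·2.44) = 0.3476 K/W
ΣR = 0.3479 K/W
ΔT = Q·ΣR = 490 × 0.3479 = 170.5 K
Heat flows outward, so T_out = T_in − ΔT = 195 − 170.5 = 24.5 °C

T_out = 24.5 °C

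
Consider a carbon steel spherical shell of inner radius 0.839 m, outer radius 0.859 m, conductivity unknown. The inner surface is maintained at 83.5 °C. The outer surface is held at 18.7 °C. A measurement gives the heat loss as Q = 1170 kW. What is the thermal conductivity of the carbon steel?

ΣR = ΔT/Q = |83.5 − 18.7|/1.17×10^6 = 5.538×10^-5 K/W
(1/r₁−1/r₂)/(4πk) = 5.538×10^-5 ⇒ k = 0.02775/(4π·5.538×10^-5) = 39.9 W/m·K

k = 39.9 W/m·K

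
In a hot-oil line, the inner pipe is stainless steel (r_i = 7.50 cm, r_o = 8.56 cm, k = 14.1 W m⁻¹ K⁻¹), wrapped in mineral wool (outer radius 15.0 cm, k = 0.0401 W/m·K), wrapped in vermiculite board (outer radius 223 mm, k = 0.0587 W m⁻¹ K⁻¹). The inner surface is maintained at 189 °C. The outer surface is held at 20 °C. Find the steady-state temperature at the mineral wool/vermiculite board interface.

T = 75.0 °C

Treat each layer as a resistance in series:
  R'_stainless steel = ln(0.0856/0.0750)/(2πk) = 0.1322/(2π·14.1) = 0.001492 m·K/W
  R'_mineral wool = ln(0.150/0.0856)/(2πk) = 0.5610/(2π·0.0401) = 2.226 m·K/W
  R'_vermiculite board = ln(0.223/0.150)/(2πk) = 0.3965/(2π·0.0587) = 1.075 m·K/W
ΣR = 0.001492 + 2.226 + 1.075 = 3.302 m·K/W
Q' = ΔT/ΣR = (189 °C − 20 °C)/3.302 = 51.18 W/m
From the inner boundary to the mineral wool/vermiculite board interface, ΣR_partial = 2.227 m·K/W.
T_interface = T_in − Q'·ΣR_partial = 189 °C − (51.18)(2.227) = 75.0 °C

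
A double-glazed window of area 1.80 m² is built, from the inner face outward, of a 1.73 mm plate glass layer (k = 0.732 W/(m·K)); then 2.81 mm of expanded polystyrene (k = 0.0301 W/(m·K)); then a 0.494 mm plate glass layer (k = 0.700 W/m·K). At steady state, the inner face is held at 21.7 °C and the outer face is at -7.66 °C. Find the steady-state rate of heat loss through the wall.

Resistance network (inner→outer):
  R_plate glass = L/(kA) = 0.00173/(0.732·1.80) = 0.001313 K/W
  R_expanded polystyrene = L/(kA) = 0.00281/(0.0301·1.80) = 0.05186 K/W
  R_plate glass = L/(kA) = 4.94×10^-4/(0.700·1.80) = 3.921×10^-4 K/W
ΣR = 0.001313 + 0.05186 + 3.921×10^-4 = 0.05357 K/W
Q = ΔT/ΣR = (21.7 °C − -7.66 °C)/0.05357 = 548 W

Q = 548 W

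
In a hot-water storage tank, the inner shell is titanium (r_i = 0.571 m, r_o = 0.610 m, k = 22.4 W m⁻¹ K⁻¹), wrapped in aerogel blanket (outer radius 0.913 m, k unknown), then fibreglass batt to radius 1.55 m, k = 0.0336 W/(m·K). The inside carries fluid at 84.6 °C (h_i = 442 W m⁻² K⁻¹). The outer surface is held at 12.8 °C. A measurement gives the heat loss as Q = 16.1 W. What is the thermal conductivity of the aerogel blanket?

ΣR = ΔT/Q = |84.6 − 12.8|/16.1 = 4.460 K/W
Known resistances:
  R_conv,in = 1/(4πr²h) = 1/(4π·0.571²·442) = 5.522×10^-4 K/W
  R_titanium = (1/0.571 − 1/0.610)/(4πk) = 0.1120/(4π·22.4) = 3.978×10^-4 K/W
  R_fibreglass batt = (1/0.913 − 1/1.55)/(4πk) = 0.4501/(4π·0.0336) = 1.066 K/W
R_aerogel blanket = ΣR − ΣR_known = 4.460 − 1.067 = 3.393 K/W
(1/r₁−1/r₂)/(4πk) = 3.393 ⇒ k = 0.5441/(4π·3.393) = 0.0128 W/m·K

k = 0.0128 W/m·K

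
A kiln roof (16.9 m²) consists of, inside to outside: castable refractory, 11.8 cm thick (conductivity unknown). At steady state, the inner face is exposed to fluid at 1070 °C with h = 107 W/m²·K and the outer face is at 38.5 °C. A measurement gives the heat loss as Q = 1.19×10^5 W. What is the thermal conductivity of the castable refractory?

k = 0.860 W/m·K

ΣR = ΔT/Q = |1070 − 38.5|/1.19×10^5 = 0.008668 K/W
Known resistances:
  R_conv,in = 1/(hA) = 1/(107·16.9) = 5.530×10^-4 K/W
R_castable refractory = ΣR − ΣR_known = 0.008668 − 5.530×10^-4 = 0.008115 K/W
L/(kA) = 0.008115 ⇒ k = 0.118/(0.008115·16.9) = 0.860 W/m·K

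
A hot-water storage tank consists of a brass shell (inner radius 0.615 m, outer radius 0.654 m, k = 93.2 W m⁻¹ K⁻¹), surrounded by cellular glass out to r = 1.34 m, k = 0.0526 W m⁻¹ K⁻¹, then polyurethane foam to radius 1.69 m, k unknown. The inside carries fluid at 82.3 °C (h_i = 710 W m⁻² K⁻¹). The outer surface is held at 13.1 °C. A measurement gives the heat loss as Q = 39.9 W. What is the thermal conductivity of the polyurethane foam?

ΣR = ΔT/Q = |82.3 − 13.1|/39.9 = 1.734 K/W
Known resistances:
  R_conv,in = 1/(4πr²h) = 1/(4π·0.615²·710) = 2.963×10^-4 K/W
  R_brass = (1/0.615 − 1/0.654)/(4πk) = 0.09696/(4π·93.2) = 8.279×10^-5 K/W
  R_cellular glass = (1/0.654 − 1/1.34)/(4πk) = 0.7828/(4π·0.0526) = 1.184 K/W
R_polyurethane foam = ΣR − ΣR_known = 1.734 − 1.184 = 0.5500 K/W
(1/r₁−1/r₂)/(4πk) = 0.5500 ⇒ k = 0.1546/(4π·0.5500) = 0.0224 W/m·K

k = 0.0224 W/m·K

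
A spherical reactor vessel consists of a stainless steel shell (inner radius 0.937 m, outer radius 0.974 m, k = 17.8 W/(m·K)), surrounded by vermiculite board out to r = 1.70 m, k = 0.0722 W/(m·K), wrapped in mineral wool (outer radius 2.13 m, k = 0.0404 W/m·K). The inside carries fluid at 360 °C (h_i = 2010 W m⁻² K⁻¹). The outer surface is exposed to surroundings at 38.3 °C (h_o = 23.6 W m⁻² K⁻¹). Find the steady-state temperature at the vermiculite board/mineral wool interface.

T = 143 °C

Treat each layer as a resistance in series:
  R_conv,in = 1/(4πr²h) = 1/(4π·0.937²·2010) = 4.509×10^-5 K/W
  R_stainless steel = (1/0.937 − 1/0.974)/(4πk) = 0.04054/(4π·17.8) = 1.812×10^-4 K/W
  R_vermiculite board = (1/0.974 − 1/1.70)/(4πk) = 0.4385/(4π·0.0722) = 0.4833 K/W
  R_mineral wool = (1/1.70 − 1/2.13)/(4πk) = 0.1188/(4π·0.0404) = 0.2339 K/W
  R_conv,out = 1/(4πr²h) = 1/(4π·2.13²·23.6) = 7.432×10^-4 K/W
ΣR = 4.509×10^-5 + 1.812×10^-4 + 0.4833 + 0.2339 + 7.432×10^-4 = 0.7182 K/W
Q = ΔT/ΣR = (360 °C − 38.3 °C)/0.7182 = 447.9 W
From the inner boundary to the vermiculite board/mineral wool interface, ΣR_partial = 0.4835 K/W.
T_interface = T_in − Q·ΣR_partial = 360 °C − (447.9)(0.4835) = 143 °C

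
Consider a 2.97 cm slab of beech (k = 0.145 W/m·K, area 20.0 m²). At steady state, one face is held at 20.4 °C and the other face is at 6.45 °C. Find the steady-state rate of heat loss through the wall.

Q = kA·ΔT/L = 0.145 × 20.0 × |20.4 °C − 6.45 °C| / 0.0297 = 1360 W

Q = 1360 W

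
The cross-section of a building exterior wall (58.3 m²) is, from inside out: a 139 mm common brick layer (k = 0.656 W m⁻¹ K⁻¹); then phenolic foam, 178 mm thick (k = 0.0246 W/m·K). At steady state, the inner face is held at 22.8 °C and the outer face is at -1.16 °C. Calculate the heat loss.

Treat each layer as a resistance in series:
  R_common brick = L/(kA) = 0.139/(0.656·58.3) = 0.003634 K/W
  R_phenolic foam = L/(kA) = 0.178/(0.0246·58.3) = 0.1241 K/W
ΣR = 0.003634 + 0.1241 = 0.1277 K/W
Q = ΔT/ΣR = (22.8 °C − -1.16 °C)/0.1277 = 188 W

Q = 188 W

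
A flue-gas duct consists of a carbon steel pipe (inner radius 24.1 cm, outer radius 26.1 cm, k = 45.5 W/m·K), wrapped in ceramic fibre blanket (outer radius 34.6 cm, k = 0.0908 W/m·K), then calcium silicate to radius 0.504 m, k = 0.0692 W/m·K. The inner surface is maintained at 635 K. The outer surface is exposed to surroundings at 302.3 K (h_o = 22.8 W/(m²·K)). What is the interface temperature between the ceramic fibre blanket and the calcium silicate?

T = 515 K

Series thermal resistances, inner to outer:
  R'_carbon steel = ln(0.261/0.241)/(2πk) = 0.07972/(2π·45.5) = 2.789×10^-4 m·K/W
  R'_ceramic fibre blanket = ln(0.346/0.261)/(2πk) = 0.2819/(2π·0.0908) = 0.4941 m·K/W
  R'_calcium silicate = ln(0.504/0.346)/(2πk) = 0.3761/(2π·0.0692) = 0.8651 m·K/W
  R'_conv,out = 1/(2πr h) = 1/(2π·0.504·22.8) = 0.01385 m·K/W
ΣR = 2.789×10^-4 + 0.4941 + 0.8651 + 0.01385 = 1.373 m·K/W
Q' = ΔT/ΣR = (635 K − 302.3 K)/1.373 = 242.3 W/m
From the inner boundary to the ceramic fibre blanket/calcium silicate interface, ΣR_partial = 0.4944 m·K/W.
T_interface = T_in − Q'·ΣR_partial = 635 K − (242.3)(0.4944) = 515 K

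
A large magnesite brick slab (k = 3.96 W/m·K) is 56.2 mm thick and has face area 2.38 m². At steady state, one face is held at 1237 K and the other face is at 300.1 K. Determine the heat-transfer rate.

Q = 157 kW

Q = kA·ΔT/L = 3.96 × 2.38 × |1237 K − 300.1 K| / 0.0562 = 1.57×10^5 W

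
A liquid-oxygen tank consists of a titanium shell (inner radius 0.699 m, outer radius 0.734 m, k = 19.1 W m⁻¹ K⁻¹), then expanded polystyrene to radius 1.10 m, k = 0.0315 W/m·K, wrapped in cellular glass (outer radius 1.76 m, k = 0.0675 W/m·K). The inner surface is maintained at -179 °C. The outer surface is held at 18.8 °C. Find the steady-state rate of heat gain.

Series thermal resistances, inner to outer:
  R_titanium = (1/0.699 − 1/0.734)/(4πk) = 0.06822/(4π·19.1) = 2.842×10^-4 K/W
  R_expanded polystyrene = (1/0.734 − 1/1.10)/(4πk) = 0.4533/(4π·0.0315) = 1.145 K/W
  R_cellular glass = (1/1.10 − 1/1.76)/(4πk) = 0.3409/(4π·0.0675) = 0.4019 K/W
ΣR = 2.842×10^-4 + 1.145 + 0.4019 = 1.547 K/W
Q = ΔT/ΣR = (-179 °C − 18.8 °C)/1.547 = -128 W
(Negative Q ⇒ heat flows inward; heat gain = 128 W.)

Q = 128 W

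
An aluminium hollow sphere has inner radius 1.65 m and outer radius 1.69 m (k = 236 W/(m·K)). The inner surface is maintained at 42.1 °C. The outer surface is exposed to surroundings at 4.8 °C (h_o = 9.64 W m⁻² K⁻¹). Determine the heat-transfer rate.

Q = 12900 W

Treat each layer as a resistance in series:
  R_aluminium = (1/1.65 − 1/1.69)/(4πk) = 0.01434/(4π·236) = 4.837×10^-6 K/W
  R_conv,out = 1/(4πr²h) = 1/(4π·1.69²·9.64) = 0.002890 K/W
ΣR = 4.837×10^-6 + 0.002890 = 0.002895 K/W
Q = ΔT/ΣR = (42.1 °C − 4.8 °C)/0.002895 = 12900 W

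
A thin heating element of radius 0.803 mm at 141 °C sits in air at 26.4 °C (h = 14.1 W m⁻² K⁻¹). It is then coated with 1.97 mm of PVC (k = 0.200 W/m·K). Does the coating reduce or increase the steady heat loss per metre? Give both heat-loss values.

Critical radius for a cylinder: r_cr = k/h = 0.0142 m = 1.42 cm.
Outer radius after coating: r₂ = 8.03×10^-4 + 0.00197 = 0.002773 m.
Since r₁ < r_cr and r₂ ≤ r_cr, the coating moves toward the maximum at r_cr — heat loss rises.
Bare: R = 1/(2πr₁h) = 14.06 m·K/W; Q = 114.6/14.06 = 8.15 W/m.
Coated: R = R_cond + R_conv = 5.057 m·K/W; Q = 114.6/5.057 = 22.7 W/m.

increases: 8.15 → 22.7 W/m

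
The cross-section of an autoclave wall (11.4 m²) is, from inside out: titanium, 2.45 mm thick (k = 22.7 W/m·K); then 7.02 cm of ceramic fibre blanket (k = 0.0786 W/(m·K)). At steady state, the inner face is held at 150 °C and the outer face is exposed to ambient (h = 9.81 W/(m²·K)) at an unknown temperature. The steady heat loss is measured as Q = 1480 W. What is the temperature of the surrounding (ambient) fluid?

T_out = 20.8 °C

Sum the resistances:
  R_titanium = L/(kA) = 0.00245/(22.7·11.4) = 9.468×10^-6 K/W
  R_ceramic fibre blanket = L/(kA) = 0.0702/(0.0786·11.4) = 0.07834 K/W
  R_conv,out = 1/(hA) = 1/(9.81·11.4) = 0.008942 K/W
ΣR = 0.08730 K/W
ΔT = Q·ΣR = 1480 × 0.08730 = 129.2 K
Heat flows outward, so T_out = T_in − ΔT = 150 − 129.2 = 20.8 °C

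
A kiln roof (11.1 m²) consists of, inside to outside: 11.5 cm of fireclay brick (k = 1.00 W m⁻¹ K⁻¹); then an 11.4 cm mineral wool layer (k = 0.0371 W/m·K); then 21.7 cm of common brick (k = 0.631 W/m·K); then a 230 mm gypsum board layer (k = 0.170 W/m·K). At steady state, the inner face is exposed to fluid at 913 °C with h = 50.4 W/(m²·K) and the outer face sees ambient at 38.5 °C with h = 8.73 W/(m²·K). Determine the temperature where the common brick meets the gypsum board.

Resistance network (inner→outer):
  R_conv,in = 1/(hA) = 1/(50.4·11.1) = 0.001788 K/W
  R_fireclay brick = L/(kA) = 0.115/(1.00·11.1) = 0.01036 K/W
  R_mineral wool = L/(kA) = 0.114/(0.0371·11.1) = 0.2768 K/W
  R_common brick = L/(kA) = 0.217/(0.631·11.1) = 0.03098 K/W
  R_gypsum board = L/(kA) = 0.230/(0.170·11.1) = 0.1219 K/W
  R_conv,out = 1/(hA) = 1/(8.73·11.1) = 0.01032 K/W
ΣR = 0.001788 + 0.01036 + 0.2768 + 0.03098 + 0.1219 + 0.01032 = 0.4521 K/W
Q = ΔT/ΣR = (913 °C − 38.5 °C)/0.4521 = 1934 W
From the inner boundary to the common brick/gypsum board interface, ΣR_partial = 0.3199 K/W.
T_interface = T_in − Q·ΣR_partial = 913 °C − (1934)(0.3199) = 294 °C

T = 294 °C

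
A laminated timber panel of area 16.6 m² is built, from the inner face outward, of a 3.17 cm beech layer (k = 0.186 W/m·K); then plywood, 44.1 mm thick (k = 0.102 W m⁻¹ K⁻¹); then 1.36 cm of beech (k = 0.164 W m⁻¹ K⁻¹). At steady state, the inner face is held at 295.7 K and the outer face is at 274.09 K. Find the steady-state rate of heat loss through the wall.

Series thermal resistances, inner to outer:
  R_beech = L/(kA) = 0.0317/(0.186·16.6) = 0.01027 K/W
  R_plywood = L/(kA) = 0.0441/(0.102·16.6) = 0.02605 K/W
  R_beech = L/(kA) = 0.0136/(0.164·16.6) = 0.004996 K/W
ΣR = 0.01027 + 0.02605 + 0.004996 = 0.04132 K/W
Q = ΔT/ΣR = (295.7 K − 274.09 K)/0.04132 = 523 W

Q = 523 W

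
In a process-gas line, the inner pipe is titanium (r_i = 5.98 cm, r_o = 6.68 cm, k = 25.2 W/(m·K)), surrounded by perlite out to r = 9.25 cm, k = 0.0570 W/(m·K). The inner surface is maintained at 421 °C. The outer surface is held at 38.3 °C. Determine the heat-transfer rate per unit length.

Q' = 421 W/m

Series thermal resistances, inner to outer:
  R'_titanium = ln(0.0668/0.0598)/(2πk) = 0.1107/(2π·25.2) = 6.991×10^-4 m·K/W
  R'_perlite = ln(0.0925/0.0668)/(2πk) = 0.3255/(2π·0.0570) = 0.9089 m·K/W
ΣR = 6.991×10^-4 + 0.9089 = 0.9096 m·K/W
Q' = ΔT/ΣR = (421 °C − 38.3 °C)/0.9096 = 421 W/m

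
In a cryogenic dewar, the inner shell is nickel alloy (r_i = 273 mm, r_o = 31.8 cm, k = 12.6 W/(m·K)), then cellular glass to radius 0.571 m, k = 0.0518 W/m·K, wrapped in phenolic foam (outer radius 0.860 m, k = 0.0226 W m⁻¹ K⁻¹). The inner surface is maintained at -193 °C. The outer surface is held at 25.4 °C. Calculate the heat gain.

Treat each layer as a resistance in series:
  R_nickel alloy = (1/0.273 − 1/0.318)/(4πk) = 0.5183/(4π·12.6) = 0.003274 K/W
  R_cellular glass = (1/0.318 − 1/0.571)/(4πk) = 1.393/(4π·0.0518) = 2.141 K/W
  R_phenolic foam = (1/0.571 − 1/0.860)/(4πk) = 0.5885/(4π·0.0226) = 2.072 K/W
ΣR = 0.003274 + 2.141 + 2.072 = 4.216 K/W
Q = ΔT/ΣR = (-193 °C − 25.4 °C)/4.216 = -51.8 W
(Negative Q ⇒ heat flows inward; heat gain = 51.8 W.)

Q = 51.8 W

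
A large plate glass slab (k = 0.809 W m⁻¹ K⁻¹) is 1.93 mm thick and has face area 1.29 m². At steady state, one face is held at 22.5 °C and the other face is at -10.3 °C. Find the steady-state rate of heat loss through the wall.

Q = kA·ΔT/L = 0.809 × 1.29 × |22.5 °C − -10.3 °C| / 0.00193 = 17700 W

Q = 17700 W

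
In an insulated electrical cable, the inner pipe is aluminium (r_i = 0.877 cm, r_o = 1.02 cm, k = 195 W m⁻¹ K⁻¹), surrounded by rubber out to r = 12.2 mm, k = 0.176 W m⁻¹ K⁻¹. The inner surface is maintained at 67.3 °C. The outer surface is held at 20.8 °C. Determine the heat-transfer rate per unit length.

Q' = 287 W/m

Resistance network (inner→outer):
  R'_aluminium = ln(0.0102/0.00877)/(2πk) = 0.1511/(2π·195) = 1.233×10^-4 m·K/W
  R'_rubber = ln(0.0122/0.0102)/(2πk) = 0.1790/(2π·0.176) = 0.1619 m·K/W
ΣR = 1.233×10^-4 + 0.1619 = 0.1620 m·K/W
Q' = ΔT/ΣR = (67.3 °C − 20.8 °C)/0.1620 = 287 W/m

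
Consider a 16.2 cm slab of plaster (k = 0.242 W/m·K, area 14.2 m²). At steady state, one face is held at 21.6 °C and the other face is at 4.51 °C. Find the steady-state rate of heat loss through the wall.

Q = 363 W

Q = kA·ΔT/L = 0.242 × 14.2 × |21.6 °C − 4.51 °C| / 0.162 = 363 W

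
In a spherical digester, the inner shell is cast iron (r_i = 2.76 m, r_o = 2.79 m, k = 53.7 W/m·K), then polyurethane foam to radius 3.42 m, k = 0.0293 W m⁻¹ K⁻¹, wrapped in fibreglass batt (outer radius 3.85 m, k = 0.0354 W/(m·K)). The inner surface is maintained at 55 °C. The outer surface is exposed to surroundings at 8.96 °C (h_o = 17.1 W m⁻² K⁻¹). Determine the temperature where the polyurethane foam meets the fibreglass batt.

Resistance network (inner→outer):
  R_cast iron = (1/2.76 − 1/2.79)/(4πk) = 0.003896/(4π·53.7) = 5.773×10^-6 K/W
  R_polyurethane foam = (1/2.79 − 1/3.42)/(4πk) = 0.06603/(4π·0.0293) = 0.1793 K/W
  R_fibreglass batt = (1/3.42 − 1/3.85)/(4πk) = 0.03266/(4π·0.0354) = 0.07341 K/W
  R_conv,out = 1/(4πr²h) = 1/(4π·3.85²·17.1) = 3.140×10^-4 K/W
ΣR = 5.773×10^-6 + 0.1793 + 0.07341 + 3.140×10^-4 = 0.2530 K/W
Q = ΔT/ΣR = (55 °C − 8.96 °C)/0.2530 = 182.0 W
From the inner boundary to the polyurethane foam/fibreglass batt interface, ΣR_partial = 0.1793 K/W.
T_interface = T_in − Q·ΣR_partial = 55 °C − (182.0)(0.1793) = 22.4 °C

T = 22.4 °C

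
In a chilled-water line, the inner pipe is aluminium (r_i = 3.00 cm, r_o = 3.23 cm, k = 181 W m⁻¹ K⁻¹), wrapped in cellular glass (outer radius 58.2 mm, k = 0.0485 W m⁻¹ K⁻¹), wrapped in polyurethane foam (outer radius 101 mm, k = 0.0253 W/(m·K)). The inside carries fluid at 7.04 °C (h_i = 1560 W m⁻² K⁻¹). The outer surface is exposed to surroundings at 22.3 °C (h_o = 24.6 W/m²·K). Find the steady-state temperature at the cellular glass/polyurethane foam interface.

Series thermal resistances, inner to outer:
  R'_conv,in = 1/(2πr h) = 1/(2π·0.0300·1560) = 0.003401 m·K/W
  R'_aluminium = ln(0.0323/0.0300)/(2πk) = 0.07387/(2π·181) = 6.495×10^-5 m·K/W
  R'_cellular glass = ln(0.0582/0.0323)/(2πk) = 0.5888/(2π·0.0485) = 1.932 m·K/W
  R'_polyurethane foam = ln(0.101/0.0582)/(2πk) = 0.5512/(2π·0.0253) = 3.468 m·K/W
  R'_conv,out = 1/(2πr h) = 1/(2π·0.101·24.6) = 0.06406 m·K/W
ΣR = 0.003401 + 6.495×10^-5 + 1.932 + 3.468 + 0.06406 = 5.468 m·K/W
Q' = ΔT/ΣR = (7.04 °C − 22.3 °C)/5.468 = -2.791 W/m
From the inner boundary to the cellular glass/polyurethane foam interface, ΣR_partial = 1.935 m·K/W.
T_interface = T_in − Q'·ΣR_partial = 7.04 °C − (-2.791)(1.935) = 12.4 °C

T = 12.4 °C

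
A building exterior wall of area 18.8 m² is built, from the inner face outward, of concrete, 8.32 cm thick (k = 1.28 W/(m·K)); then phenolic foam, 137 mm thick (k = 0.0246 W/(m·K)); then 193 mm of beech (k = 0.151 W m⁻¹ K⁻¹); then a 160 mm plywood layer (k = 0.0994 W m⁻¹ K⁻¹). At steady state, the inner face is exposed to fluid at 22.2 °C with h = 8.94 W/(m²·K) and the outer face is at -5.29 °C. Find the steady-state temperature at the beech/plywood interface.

Resistance network (inner→outer):
  R_conv,in = 1/(hA) = 1/(8.94·18.8) = 0.005950 K/W
  R_concrete = L/(kA) = 0.0832/(1.28·18.8) = 0.003457 K/W
  R_phenolic foam = L/(kA) = 0.137/(0.0246·18.8) = 0.2962 K/W
  R_beech = L/(kA) = 0.193/(0.151·18.8) = 0.06799 K/W
  R_plywood = L/(kA) = 0.160/(0.0994·18.8) = 0.08562 K/W
ΣR = 0.005950 + 0.003457 + 0.2962 + 0.06799 + 0.08562 = 0.4592 K/W
Q = ΔT/ΣR = (22.2 °C − -5.29 °C)/0.4592 = 59.86 W
From the inner boundary to the beech/plywood interface, ΣR_partial = 0.3736 K/W.
T_interface = T_in − Q·ΣR_partial = 22.2 °C − (59.86)(0.3736) = -0.16 °C

T = -0.16 °C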